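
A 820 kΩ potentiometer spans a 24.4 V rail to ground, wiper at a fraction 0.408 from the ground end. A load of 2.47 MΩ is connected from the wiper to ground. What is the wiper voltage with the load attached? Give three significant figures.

V ≈ 9.22 V

The wiper splits the pot into (1−α)R = 485.4 kΩ above and αR = 334.6 kΩ below.
Lower section ‖ load = 294.6 kΩ.
V_wiper = 24.4 × 294.6/(485.4 + 294.6) = 9.22 V.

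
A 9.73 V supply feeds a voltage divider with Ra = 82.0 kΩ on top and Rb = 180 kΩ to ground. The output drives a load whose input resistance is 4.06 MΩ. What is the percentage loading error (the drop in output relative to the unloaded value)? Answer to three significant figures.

1.37 %

The divider's output (Thévenin) resistance is Ra‖Rb = 56.34 kΩ.
Fractional drop under load = R_th/(R_th + R_L) = 56.34 / (56.34 + 4060) = 0.01369.
So the output falls by 1.37 %.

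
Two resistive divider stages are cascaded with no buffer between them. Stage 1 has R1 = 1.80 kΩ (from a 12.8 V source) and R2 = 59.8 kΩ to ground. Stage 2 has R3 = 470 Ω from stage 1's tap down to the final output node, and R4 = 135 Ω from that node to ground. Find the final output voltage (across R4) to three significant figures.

Stage 2 presents R3+R4 = 605.0 Ω as a load on stage 1's tap.
Stage 1's lower leg becomes R2‖(R3+R4) = 598.9 Ω, so V_mid = 12.8 × 598.9/2399 = 3.196 V.
Stage 2 is itself unloaded: V_out = V_mid × R4/(R3+R4) = 3.196 × 135/605.0 = 0.713 V.

V_out ≈ 0.713 V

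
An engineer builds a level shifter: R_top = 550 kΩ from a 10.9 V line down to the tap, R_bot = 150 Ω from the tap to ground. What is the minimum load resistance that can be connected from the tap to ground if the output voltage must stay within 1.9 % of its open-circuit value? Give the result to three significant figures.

R_L(min) ≈ 7.74 kΩ

Output resistance R_th = R_top‖R_bot = (550000 × 150)/550200 = 150.0 Ω.
The fractional drop is R_th/(R_th + R_L); requiring this ≤ 0.0190 gives R_L ≥ R_th(1/0.0190 − 1) = 150.0 × 51.63 = 7.74 kΩ.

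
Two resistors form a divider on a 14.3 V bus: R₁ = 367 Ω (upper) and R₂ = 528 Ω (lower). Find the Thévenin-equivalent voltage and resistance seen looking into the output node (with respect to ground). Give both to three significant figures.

V_th is the open-circuit tap voltage: 14.3 × 528/(367 + 528) = 8.44 V.
With the supply zeroed, R₁ and R₂ appear in parallel from the tap: R_th = R₁‖R₂ = (367 × 528)/895.0 = 217 Ω.

V_th = 8.44 V, R_th = 217 Ω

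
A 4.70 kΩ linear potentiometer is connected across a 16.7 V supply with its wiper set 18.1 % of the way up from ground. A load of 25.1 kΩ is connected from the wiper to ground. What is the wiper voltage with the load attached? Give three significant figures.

The wiper splits the pot into (1−α)R = 3849 Ω above and αR = 850.7 Ω below.
Lower section ‖ load = 822.8 Ω.
V_wiper = 16.7 × 822.8/(3849 + 822.8) = 2.94 V.

V ≈ 2.94 V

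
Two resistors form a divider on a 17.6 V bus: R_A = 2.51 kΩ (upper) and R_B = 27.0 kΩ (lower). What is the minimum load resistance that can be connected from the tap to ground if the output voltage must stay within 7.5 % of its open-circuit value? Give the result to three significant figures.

Output resistance R_th = R_A‖R_B = (2.51 × 27.0)/29.51 = 2.297 kΩ.
The fractional drop is R_th/(R_th + R_L); requiring this ≤ 0.0750 gives R_L ≥ R_th(1/0.0750 − 1) = 2.297 × 12.33 = 28.3 kΩ.

R_L(min) ≈ 28.3 kΩ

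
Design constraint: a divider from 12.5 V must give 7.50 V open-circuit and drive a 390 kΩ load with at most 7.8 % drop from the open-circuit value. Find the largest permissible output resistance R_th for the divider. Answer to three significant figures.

R_th ≤ 33.0 kΩ

Loading drop = R_th/(R_th + R_L) ≤ 0.0780, so R_th ≤ R_L · ε/(1−ε) = 390 kΩ × 0.0780/0.9220 = 33.0 kΩ.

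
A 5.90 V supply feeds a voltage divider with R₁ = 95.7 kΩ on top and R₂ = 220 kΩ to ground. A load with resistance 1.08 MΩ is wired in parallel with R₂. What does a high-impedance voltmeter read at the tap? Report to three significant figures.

The load sits in parallel with R₂: R₂‖R_L = (220 × 1080) / (220 + 1080) = 182.8 kΩ.
V_out = 5.90 × 182.8 / (95.7 + 182.8) = 5.90 × 182.8/278.5 = 3.87 V.

V_out ≈ 3.87 V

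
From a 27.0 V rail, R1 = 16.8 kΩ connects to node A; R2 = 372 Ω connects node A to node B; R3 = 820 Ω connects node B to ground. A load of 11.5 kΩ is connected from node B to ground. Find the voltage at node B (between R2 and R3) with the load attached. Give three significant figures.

V ≈ 1.15 V

At node B, R3 is in parallel with the load: R3‖R_L = 765.4 Ω.
Below node A the resistance is R2 + (R3‖R_L) = 1137 Ω, so V_A = 27.0 × 1137/17940 = 1.712 V.
Then V_B = V_A × (R3‖R_L)/(R2 + R3‖R_L) = 1.712 × 765.4/1137 = 1.15 V.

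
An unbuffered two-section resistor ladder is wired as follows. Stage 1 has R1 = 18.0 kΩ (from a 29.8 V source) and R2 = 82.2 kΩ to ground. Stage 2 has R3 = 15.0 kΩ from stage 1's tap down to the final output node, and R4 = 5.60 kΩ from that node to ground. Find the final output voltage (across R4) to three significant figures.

V_out ≈ 3.87 V

Stage 2 presents R3+R4 = 20.60 kΩ as a load on stage 1's tap.
Stage 1's lower leg becomes R2‖(R3+R4) = 16.47 kΩ, so V_mid = 29.8 × 16.47/34.47 = 14.24 V.
Stage 2 is itself unloaded: V_out = V_mid × R4/(R3+R4) = 14.24 × 5.60/20.60 = 3.87 V.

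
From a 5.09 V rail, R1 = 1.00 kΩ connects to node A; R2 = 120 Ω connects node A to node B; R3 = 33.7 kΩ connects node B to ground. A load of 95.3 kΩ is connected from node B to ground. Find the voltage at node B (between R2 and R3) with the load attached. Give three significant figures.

At node B, R3 is in parallel with the load: R3‖R_L = 24900 Ω.
Below node A the resistance is R2 + (R3‖R_L) = 25020 Ω, so V_A = 5.09 × 25020/26020 = 4.894 V.
Then V_B = V_A × (R3‖R_L)/(R2 + R3‖R_L) = 4.894 × 24900/25020 = 4.87 V.

V ≈ 4.87 V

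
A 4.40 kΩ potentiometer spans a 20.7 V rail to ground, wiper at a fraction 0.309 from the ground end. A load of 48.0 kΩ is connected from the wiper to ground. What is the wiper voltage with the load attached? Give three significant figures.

V ≈ 6.27 V

The wiper splits the pot into (1−α)R = 3.040 kΩ above and αR = 1.360 kΩ below.
Lower section ‖ load = 1.322 kΩ.
V_wiper = 20.7 × 1.322/(3.040 + 1.322) = 6.27 V.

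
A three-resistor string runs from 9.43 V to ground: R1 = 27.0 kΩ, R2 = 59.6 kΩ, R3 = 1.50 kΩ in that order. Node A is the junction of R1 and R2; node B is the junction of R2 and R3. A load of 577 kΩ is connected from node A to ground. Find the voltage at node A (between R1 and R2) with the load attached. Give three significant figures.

Below node A the series string R2+R3 = 61.10 kΩ sits in parallel with the 577 kΩ load: 55.25 kΩ.
V_A = 9.43 × 55.25/(27.0 + 55.25) = 6.33 V.

V ≈ 6.33 V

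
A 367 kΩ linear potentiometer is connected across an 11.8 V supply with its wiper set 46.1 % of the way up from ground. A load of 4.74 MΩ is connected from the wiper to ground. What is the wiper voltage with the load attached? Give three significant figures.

V ≈ 5.34 V

The wiper splits the pot into (1−α)R = 197.8 kΩ above and αR = 169.2 kΩ below.
Lower section ‖ load = 163.4 kΩ.
V_wiper = 11.8 × 163.4/(197.8 + 163.4) = 5.34 V.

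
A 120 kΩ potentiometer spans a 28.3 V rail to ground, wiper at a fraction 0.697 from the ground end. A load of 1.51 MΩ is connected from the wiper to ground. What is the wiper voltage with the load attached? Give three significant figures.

The wiper splits the pot into (1−α)R = 36.36 kΩ above and αR = 83.64 kΩ below.
Lower section ‖ load = 79.25 kΩ.
V_wiper = 28.3 × 79.25/(36.36 + 79.25) = 19.4 V.

V ≈ 19.4 V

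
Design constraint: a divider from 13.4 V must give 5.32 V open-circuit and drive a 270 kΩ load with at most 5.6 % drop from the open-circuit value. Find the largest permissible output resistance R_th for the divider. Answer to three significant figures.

R_th ≤ 16.0 kΩ

Loading drop = R_th/(R_th + R_L) ≤ 0.0560, so R_th ≤ R_L · ε/(1−ε) = 270 kΩ × 0.0560/0.9440 = 16.0 kΩ.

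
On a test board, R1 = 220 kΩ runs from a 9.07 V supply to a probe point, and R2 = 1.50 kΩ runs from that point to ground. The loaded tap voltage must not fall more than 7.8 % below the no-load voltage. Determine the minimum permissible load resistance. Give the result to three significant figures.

Output resistance R_th = R1‖R2 = (220 × 1.50)/221.5 = 1.490 kΩ.
The fractional drop is R_th/(R_th + R_L); requiring this ≤ 0.0780 gives R_L ≥ R_th(1/0.0780 − 1) = 1.490 × 11.82 = 17.6 kΩ.

R_L(min) ≈ 17.6 kΩ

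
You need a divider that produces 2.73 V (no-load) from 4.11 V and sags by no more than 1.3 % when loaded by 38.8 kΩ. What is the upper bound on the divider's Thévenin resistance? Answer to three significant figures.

R_th ≤ 511 Ω

Loading drop = R_th/(R_th + R_L) ≤ 0.0130, so R_th ≤ R_L · ε/(1−ε) = 38.8 kΩ × 0.0130/0.9870 = 511 Ω.
(Any R1, R2 with R2/(R1+R2) = 0.664 and R1‖R2 ≤ 511 Ω will meet the spec.)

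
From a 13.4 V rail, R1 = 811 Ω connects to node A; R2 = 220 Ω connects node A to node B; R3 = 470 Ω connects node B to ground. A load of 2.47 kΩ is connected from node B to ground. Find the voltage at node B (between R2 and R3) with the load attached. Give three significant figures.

V ≈ 3.71 V

At node B, R3 is in parallel with the load: R3‖R_L = 394.9 Ω.
Below node A the resistance is R2 + (R3‖R_L) = 614.9 Ω, so V_A = 13.4 × 614.9/1426 = 5.778 V.
Then V_B = V_A × (R3‖R_L)/(R2 + R3‖R_L) = 5.778 × 394.9/614.9 = 3.71 V.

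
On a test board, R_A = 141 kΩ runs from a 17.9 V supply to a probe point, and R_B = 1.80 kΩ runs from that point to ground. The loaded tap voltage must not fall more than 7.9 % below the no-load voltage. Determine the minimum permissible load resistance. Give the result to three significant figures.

Output resistance R_th = R_A‖R_B = (141 × 1.80)/142.8 = 1.777 kΩ.
The fractional drop is R_th/(R_th + R_L); requiring this ≤ 0.0790 gives R_L ≥ R_th(1/0.0790 − 1) = 1.777 × 11.66 = 20.7 kΩ.

R_L(min) ≈ 20.7 kΩ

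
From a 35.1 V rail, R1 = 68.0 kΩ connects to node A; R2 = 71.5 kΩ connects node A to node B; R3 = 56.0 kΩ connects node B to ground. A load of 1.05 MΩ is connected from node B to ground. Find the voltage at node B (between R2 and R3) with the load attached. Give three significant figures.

V ≈ 9.69 V

At node B, R3 is in parallel with the load: R3‖R_L = 53.16 kΩ.
Below node A the resistance is R2 + (R3‖R_L) = 124.7 kΩ, so V_A = 35.1 × 124.7/192.7 = 22.71 V.
Then V_B = V_A × (R3‖R_L)/(R2 + R3‖R_L) = 22.71 × 53.16/124.7 = 9.69 V.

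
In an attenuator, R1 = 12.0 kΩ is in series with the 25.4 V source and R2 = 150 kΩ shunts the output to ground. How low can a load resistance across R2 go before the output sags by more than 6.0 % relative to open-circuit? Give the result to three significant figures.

Output resistance R_th = R1‖R2 = (12.0 × 150)/162.0 = 11.11 kΩ.
The fractional drop is R_th/(R_th + R_L); requiring this ≤ 0.0600 gives R_L ≥ R_th(1/0.0600 − 1) = 11.11 × 15.67 = 174 kΩ.

R_L(min) ≈ 174 kΩ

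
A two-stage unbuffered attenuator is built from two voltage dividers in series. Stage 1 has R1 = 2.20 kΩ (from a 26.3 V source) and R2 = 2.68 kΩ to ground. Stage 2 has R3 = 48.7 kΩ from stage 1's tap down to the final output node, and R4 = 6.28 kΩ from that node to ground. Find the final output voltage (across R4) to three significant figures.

Stage 2 presents R3+R4 = 54.98 kΩ as a load on stage 1's tap.
Stage 1's lower leg becomes R2‖(R3+R4) = 2.555 kΩ, so V_mid = 26.3 × 2.555/4.755 = 14.13 V.
Stage 2 is itself unloaded: V_out = V_mid × R4/(R3+R4) = 14.13 × 6.28/54.98 = 1.61 V.

V_out ≈ 1.61 V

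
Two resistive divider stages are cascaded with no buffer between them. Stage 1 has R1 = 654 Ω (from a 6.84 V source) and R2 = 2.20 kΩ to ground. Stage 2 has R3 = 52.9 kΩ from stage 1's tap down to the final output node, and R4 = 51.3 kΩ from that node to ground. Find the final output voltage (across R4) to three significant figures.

Stage 2 presents R3+R4 = 104200 Ω as a load on stage 1's tap.
Stage 1's lower leg becomes R2‖(R3+R4) = 2155 Ω, so V_mid = 6.84 × 2155/2809 = 5.247 V.
Stage 2 is itself unloaded: V_out = V_mid × R4/(R3+R4) = 5.247 × 51300/104200 = 2.58 V.

V_out ≈ 2.58 V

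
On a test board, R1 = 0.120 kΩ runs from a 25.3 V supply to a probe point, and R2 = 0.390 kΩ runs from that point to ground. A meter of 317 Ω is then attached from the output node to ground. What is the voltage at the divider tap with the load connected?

V_out ≈ 15.0 V

The load sits in parallel with R2: R2‖R_L = (390 × 317) / (390 + 317) = 174.9 Ω.
V_out = 25.3 × 174.9 / (120 + 174.9) = 25.3 × 174.9/294.9 = 15.0 V.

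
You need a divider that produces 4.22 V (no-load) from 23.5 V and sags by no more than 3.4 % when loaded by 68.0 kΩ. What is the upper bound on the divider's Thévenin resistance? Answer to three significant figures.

R_th ≤ 2.39 kΩ

Loading drop = R_th/(R_th + R_L) ≤ 0.0340, so R_th ≤ R_L · ε/(1−ε) = 68.0 kΩ × 0.0340/0.9660 = 2.39 kΩ.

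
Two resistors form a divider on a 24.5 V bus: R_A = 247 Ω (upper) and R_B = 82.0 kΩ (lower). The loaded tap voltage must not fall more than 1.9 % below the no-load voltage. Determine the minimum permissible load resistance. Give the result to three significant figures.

R_L(min) ≈ 12.7 kΩ

Output resistance R_th = R_A‖R_B = (247 × 82000)/82250 = 246.3 Ω.
The fractional drop is R_th/(R_th + R_L); requiring this ≤ 0.0190 gives R_L ≥ R_th(1/0.0190 − 1) = 246.3 × 51.63 = 12.7 kΩ.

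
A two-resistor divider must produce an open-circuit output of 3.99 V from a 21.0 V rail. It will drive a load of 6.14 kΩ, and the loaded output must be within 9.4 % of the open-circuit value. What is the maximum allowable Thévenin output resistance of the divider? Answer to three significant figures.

R_th ≤ 637 Ω

Loading drop = R_th/(R_th + R_L) ≤ 0.0940, so R_th ≤ R_L · ε/(1−ε) = 6.14 kΩ × 0.0940/0.9060 = 637 Ω.
(Any R1, R2 with R2/(R1+R2) = 0.190 and R1‖R2 ≤ 637 Ω will meet the spec.)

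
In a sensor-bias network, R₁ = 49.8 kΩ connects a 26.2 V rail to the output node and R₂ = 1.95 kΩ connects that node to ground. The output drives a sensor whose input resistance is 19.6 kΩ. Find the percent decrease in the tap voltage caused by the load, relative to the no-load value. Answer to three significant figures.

Unloaded V = 26.2 × 1.95/51.75 = 0.98725 V.
Loaded: R₂‖R_L = 1.774 kΩ, giving V = 26.2 × 1.774/51.57 = 0.90099 V.
Drop = (0.98725 − 0.90099) / 0.98725 = 8.74 %.

8.74 %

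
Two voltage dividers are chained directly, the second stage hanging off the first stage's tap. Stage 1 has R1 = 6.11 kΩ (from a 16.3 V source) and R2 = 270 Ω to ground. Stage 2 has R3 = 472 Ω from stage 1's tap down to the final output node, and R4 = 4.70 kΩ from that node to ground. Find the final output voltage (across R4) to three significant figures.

V_out ≈ 0.597 V

Stage 2 presents R3+R4 = 5172 Ω as a load on stage 1's tap.
Stage 1's lower leg becomes R2‖(R3+R4) = 256.6 Ω, so V_mid = 16.3 × 256.6/6367 = 0.6570 V.
Stage 2 is itself unloaded: V_out = V_mid × R4/(R3+R4) = 0.6570 × 4700/5172 = 0.597 V.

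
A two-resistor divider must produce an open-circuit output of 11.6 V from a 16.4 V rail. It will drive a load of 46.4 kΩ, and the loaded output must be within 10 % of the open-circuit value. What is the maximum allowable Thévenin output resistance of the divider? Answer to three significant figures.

Loading drop = R_th/(R_th + R_L) ≤ 0.100, so R_th ≤ R_L · ε/(1−ε) = 46.4 kΩ × 0.100/0.9000 = 5.16 kΩ.
(Any R1, R2 with R2/(R1+R2) = 0.707 and R1‖R2 ≤ 5.16 kΩ will meet the spec.)

R_th ≤ 5.16 kΩ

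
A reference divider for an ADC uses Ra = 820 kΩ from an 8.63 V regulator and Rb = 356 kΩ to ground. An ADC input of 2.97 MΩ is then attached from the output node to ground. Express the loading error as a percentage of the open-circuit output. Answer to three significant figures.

7.71 %

The divider's output (Thévenin) resistance is Ra‖Rb = 248.2 kΩ.
Fractional drop under load = R_th/(R_th + R_L) = 248.2 / (248.2 + 2970) = 0.07713.
So the output falls by 7.71 %.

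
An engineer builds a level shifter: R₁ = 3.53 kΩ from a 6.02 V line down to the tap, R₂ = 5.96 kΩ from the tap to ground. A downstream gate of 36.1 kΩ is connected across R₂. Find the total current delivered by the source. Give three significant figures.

R₂‖R_L = 5.115 kΩ, so the source sees R₁ + R₂‖R_L = 8.645 kΩ.
I = 6.02 V / 8.645 kΩ = 0.696 mA.

I ≈ 0.696 mA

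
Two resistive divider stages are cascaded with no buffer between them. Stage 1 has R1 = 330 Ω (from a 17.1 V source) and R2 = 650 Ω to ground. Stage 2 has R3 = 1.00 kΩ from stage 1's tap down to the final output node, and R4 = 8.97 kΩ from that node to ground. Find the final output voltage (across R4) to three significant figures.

Stage 2 presents R3+R4 = 9970 Ω as a load on stage 1's tap.
Stage 1's lower leg becomes R2‖(R3+R4) = 610.2 Ω, so V_mid = 17.1 × 610.2/940.2 = 11.10 V.
Stage 2 is itself unloaded: V_out = V_mid × R4/(R3+R4) = 11.10 × 8970/9970 = 9.99 V.

V_out ≈ 9.99 V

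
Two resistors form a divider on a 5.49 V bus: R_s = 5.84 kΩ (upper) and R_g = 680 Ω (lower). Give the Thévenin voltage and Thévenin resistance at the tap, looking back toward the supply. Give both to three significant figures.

V_th = 0.573 V, R_th = 609 Ω

V_th is the open-circuit tap voltage: 5.49 × 680/(5840 + 680) = 0.573 V.
With the supply zeroed, R_s and R_g appear in parallel from the tap: R_th = R_s‖R_g = (5840 × 680)/6520 = 609 Ω.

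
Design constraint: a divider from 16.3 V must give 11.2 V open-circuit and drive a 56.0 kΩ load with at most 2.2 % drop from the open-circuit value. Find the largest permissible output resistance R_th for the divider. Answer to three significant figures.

R_th ≤ 1.26 kΩ

Loading drop = R_th/(R_th + R_L) ≤ 0.0220, so R_th ≤ R_L · ε/(1−ε) = 56.0 kΩ × 0.0220/0.9780 = 1.26 kΩ.
(Any R1, R2 with R2/(R1+R2) = 0.687 and R1‖R2 ≤ 1.26 kΩ will meet the spec.)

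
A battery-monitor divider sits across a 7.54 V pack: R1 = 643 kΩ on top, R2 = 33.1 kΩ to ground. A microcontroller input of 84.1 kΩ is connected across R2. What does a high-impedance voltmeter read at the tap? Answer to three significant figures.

The load sits in parallel with R2: R2‖R_L = (33.1 × 84.1) / (33.1 + 84.1) = 23.75 kΩ.
V_out = 7.54 × 23.75 / (643 + 23.75) = 7.54 × 23.75/666.8 = 0.269 V.

V_out ≈ 0.269 V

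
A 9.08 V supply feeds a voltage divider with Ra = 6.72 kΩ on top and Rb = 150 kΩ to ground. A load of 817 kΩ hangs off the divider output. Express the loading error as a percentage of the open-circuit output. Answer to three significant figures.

The divider's output (Thévenin) resistance is Ra‖Rb = 6.432 kΩ.
Fractional drop under load = R_th/(R_th + R_L) = 6.432 / (6.432 + 817) = 0.007811.
So the output falls by 0.781 %.

0.781 %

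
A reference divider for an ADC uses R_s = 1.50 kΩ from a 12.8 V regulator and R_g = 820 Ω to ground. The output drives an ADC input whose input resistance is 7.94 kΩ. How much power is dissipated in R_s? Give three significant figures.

Total resistance from the source is R_s + (R_g‖R_L) = 2243 Ω, so I = 12.8/2243 Ω = 5.706 mA.
P = I²·R_s = (5.706 mA)² × 1.50 kΩ = 48.8 mW.

P ≈ 48.8 mW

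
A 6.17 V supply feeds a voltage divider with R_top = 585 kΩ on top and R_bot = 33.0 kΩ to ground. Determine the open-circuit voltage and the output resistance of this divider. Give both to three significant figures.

V_th = 0.329 V, R_th = 31.2 kΩ

V_th is the open-circuit tap voltage: 6.17 × 33.0/(585 + 33.0) = 0.329 V.
With the supply zeroed, R_top and R_bot appear in parallel from the tap: R_th = R_top‖R_bot = (585 × 33.0)/618.0 = 31.2 kΩ.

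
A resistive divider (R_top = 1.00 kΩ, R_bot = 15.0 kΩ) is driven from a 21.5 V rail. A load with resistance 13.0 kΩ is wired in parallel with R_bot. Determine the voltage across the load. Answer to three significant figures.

The load sits in parallel with R_bot: R_bot‖R_L = (15.0 × 13.0) / (15.0 + 13.0) = 6.964 kΩ.
V_out = 21.5 × 6.964 / (1.00 + 6.964) = 21.5 × 6.964/7.964 = 18.8 V.

V_out ≈ 18.8 V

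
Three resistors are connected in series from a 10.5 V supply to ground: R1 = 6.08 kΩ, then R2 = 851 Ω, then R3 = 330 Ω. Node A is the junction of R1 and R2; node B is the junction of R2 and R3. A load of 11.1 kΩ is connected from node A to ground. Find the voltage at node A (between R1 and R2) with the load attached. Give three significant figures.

Below node A the series string R2+R3 = 1181 Ω sits in parallel with the 11100 Ω load: 1067 Ω.
V_A = 10.5 × 1067/(6080 + 1067) = 1.57 V.

V ≈ 1.57 V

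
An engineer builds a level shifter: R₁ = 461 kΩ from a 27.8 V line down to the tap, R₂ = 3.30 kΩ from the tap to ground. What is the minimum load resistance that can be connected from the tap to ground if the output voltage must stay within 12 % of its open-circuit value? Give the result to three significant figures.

R_L(min) ≈ 24.0 kΩ

Output resistance R_th = R₁‖R₂ = (461 × 3.30)/464.3 = 3.277 kΩ.
The fractional drop is R_th/(R_th + R_L); requiring this ≤ 0.120 gives R_L ≥ R_th(1/0.120 − 1) = 3.277 × 7.333 = 24.0 kΩ.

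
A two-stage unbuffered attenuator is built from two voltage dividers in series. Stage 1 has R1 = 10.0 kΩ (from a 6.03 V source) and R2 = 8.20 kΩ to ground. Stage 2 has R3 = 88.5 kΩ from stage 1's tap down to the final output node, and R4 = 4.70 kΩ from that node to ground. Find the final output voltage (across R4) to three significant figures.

Stage 2 presents R3+R4 = 93.20 kΩ as a load on stage 1's tap.
Stage 1's lower leg becomes R2‖(R3+R4) = 7.537 kΩ, so V_mid = 6.03 × 7.537/17.54 = 2.592 V.
Stage 2 is itself unloaded: V_out = V_mid × R4/(R3+R4) = 2.592 × 4.70/93.20 = 0.131 V.

V_out ≈ 0.131 V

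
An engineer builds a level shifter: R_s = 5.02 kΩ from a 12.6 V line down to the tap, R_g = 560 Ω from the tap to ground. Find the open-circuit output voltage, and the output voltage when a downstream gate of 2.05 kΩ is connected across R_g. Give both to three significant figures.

Open-circuit: V = 12.6 × 560/(5020 + 560) = 1.26 V.
With the load, R_g becomes R_g‖R_L = 439.8 Ω, so V = 12.6 × 439.8/5460 = 1.02 V.

Unloaded: 1.26 V; loaded: 1.02 V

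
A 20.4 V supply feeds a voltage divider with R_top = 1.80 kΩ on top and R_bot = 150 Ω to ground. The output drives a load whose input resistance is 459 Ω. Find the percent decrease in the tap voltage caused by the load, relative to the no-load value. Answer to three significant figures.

Unloaded V = 20.4 × 150/1950 = 1.569 V.
Loaded: R_bot‖R_L = 113.1 Ω, giving V = 20.4 × 113.1/1913 = 1.206 V.
Drop = (1.569 − 1.206) / 1.569 = 23.2 %.

23.2 %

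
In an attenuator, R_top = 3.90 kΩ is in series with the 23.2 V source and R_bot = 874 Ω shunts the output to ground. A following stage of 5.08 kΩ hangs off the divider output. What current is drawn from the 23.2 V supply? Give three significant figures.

I ≈ 4.99 mA

R_bot‖R_L = 745.7 Ω, so the source sees R_top + R_bot‖R_L = 4646 Ω.
I = 23.2 V / 4646 Ω = 4.99 mA.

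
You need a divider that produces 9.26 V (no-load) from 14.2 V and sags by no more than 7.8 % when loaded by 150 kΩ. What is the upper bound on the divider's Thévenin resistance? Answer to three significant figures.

R_th ≤ 12.7 kΩ

Loading drop = R_th/(R_th + R_L) ≤ 0.0780, so R_th ≤ R_L · ε/(1−ε) = 150 kΩ × 0.0780/0.9220 = 12.7 kΩ.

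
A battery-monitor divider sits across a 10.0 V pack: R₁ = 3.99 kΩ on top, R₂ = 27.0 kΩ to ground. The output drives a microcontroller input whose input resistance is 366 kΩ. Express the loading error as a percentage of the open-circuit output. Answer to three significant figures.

The divider's output (Thévenin) resistance is R₁‖R₂ = 3.476 kΩ.
Fractional drop under load = R_th/(R_th + R_L) = 3.476 / (3.476 + 366) = 0.009409.
So the output falls by 0.941 %.

0.941 %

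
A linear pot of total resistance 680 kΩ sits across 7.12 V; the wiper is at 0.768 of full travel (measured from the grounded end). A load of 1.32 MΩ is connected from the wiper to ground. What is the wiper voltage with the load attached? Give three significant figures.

The wiper splits the pot into (1−α)R = 157.8 kΩ above and αR = 522.2 kΩ below.
Lower section ‖ load = 374.2 kΩ.
V_wiper = 7.12 × 374.2/(157.8 + 374.2) = 5.01 V.

V ≈ 5.01 V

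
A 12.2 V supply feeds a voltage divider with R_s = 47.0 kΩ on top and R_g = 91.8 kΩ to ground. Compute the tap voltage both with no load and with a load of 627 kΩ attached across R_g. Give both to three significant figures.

Open-circuit: V = 12.2 × 91.8/(47.0 + 91.8) = 8.07 V.
With the load, R_g becomes R_g‖R_L = 80.08 kΩ, so V = 12.2 × 80.08/127.1 = 7.69 V.

Unloaded: 8.07 V; loaded: 7.69 V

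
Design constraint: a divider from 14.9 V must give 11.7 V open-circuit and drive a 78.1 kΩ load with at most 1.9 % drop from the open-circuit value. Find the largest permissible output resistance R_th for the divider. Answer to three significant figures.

R_th ≤ 1.51 kΩ

Loading drop = R_th/(R_th + R_L) ≤ 0.0190, so R_th ≤ R_L · ε/(1−ε) = 78.1 kΩ × 0.0190/0.9810 = 1.51 kΩ.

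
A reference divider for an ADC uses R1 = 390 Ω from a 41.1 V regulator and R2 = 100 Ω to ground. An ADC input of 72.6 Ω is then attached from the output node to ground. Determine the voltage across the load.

V_out ≈ 4.00 V

The load sits in parallel with R2: R2‖R_L = (100 × 72.6) / (100 + 72.6) = 42.06 Ω.
V_out = 41.1 × 42.06 / (390 + 42.06) = 41.1 × 42.06/432.1 = 4.00 V.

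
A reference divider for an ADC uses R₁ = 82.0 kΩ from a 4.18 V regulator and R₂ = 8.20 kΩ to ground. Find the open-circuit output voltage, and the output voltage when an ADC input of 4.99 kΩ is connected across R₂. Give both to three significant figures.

Open-circuit: V = 4.18 × 8.20/(82.0 + 8.20) = 0.380 V.
With the load, R₂ becomes R₂‖R_L = 3.102 kΩ, so V = 4.18 × 3.102/85.10 = 0.152 V.

Unloaded: 0.380 V; loaded: 0.152 V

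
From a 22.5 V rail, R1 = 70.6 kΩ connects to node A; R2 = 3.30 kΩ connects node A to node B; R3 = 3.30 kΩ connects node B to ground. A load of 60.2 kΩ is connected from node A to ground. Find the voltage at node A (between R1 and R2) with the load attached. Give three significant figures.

Below node A the series string R2+R3 = 6.600 kΩ sits in parallel with the 60.2 kΩ load: 5.948 kΩ.
V_A = 22.5 × 5.948/(70.6 + 5.948) = 1.75 V.

V ≈ 1.75 V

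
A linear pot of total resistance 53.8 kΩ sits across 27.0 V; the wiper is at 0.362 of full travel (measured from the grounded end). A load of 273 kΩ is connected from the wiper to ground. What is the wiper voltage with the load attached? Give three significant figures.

V ≈ 9.35 V

The wiper splits the pot into (1−α)R = 34.32 kΩ above and αR = 19.48 kΩ below.
Lower section ‖ load = 18.18 kΩ.
V_wiper = 27.0 × 18.18/(34.32 + 18.18) = 9.35 V.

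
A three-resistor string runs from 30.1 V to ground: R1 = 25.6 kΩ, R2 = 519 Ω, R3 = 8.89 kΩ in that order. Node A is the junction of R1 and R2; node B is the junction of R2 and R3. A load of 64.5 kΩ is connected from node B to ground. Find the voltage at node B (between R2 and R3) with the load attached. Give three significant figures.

V ≈ 6.93 V

At node B, R3 is in parallel with the load: R3‖R_L = 7813 Ω.
Below node A the resistance is R2 + (R3‖R_L) = 8332 Ω, so V_A = 30.1 × 8332/33930 = 7.391 V.
Then V_B = V_A × (R3‖R_L)/(R2 + R3‖R_L) = 7.391 × 7813/8332 = 6.93 V.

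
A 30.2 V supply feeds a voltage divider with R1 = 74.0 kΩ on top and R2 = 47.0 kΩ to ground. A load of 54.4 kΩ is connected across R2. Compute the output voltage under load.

The load sits in parallel with R2: R2‖R_L = (47.0 × 54.4) / (47.0 + 54.4) = 25.21 kΩ.
V_out = 30.2 × 25.21 / (74.0 + 25.21) = 30.2 × 25.21/99.21 = 7.68 V.
(Unloaded it would have been 11.7 V.)

V_out ≈ 7.68 V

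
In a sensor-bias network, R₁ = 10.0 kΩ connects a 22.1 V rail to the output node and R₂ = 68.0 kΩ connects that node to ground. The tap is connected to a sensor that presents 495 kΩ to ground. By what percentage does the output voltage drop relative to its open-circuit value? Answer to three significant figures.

1.73 %

The divider's output (Thévenin) resistance is R₁‖R₂ = 8.718 kΩ.
Fractional drop under load = R_th/(R_th + R_L) = 8.718 / (8.718 + 495) = 0.01731.
So the output falls by 1.73 %.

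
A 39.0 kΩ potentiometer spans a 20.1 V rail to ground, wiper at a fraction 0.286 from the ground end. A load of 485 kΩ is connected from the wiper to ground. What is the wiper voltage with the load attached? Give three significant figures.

The wiper splits the pot into (1−α)R = 27.85 kΩ above and αR = 11.15 kΩ below.
Lower section ‖ load = 10.90 kΩ.
V_wiper = 20.1 × 10.90/(27.85 + 10.90) = 5.66 V.

V ≈ 5.66 V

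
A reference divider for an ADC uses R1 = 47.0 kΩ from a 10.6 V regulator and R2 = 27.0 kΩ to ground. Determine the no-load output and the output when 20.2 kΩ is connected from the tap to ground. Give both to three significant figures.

Unloaded: 3.87 V; loaded: 2.09 V

Open-circuit: V = 10.6 × 27.0/(47.0 + 27.0) = 3.87 V.
With the load, R2 becomes R2‖R_L = 11.56 kΩ, so V = 10.6 × 11.56/58.56 = 2.09 V.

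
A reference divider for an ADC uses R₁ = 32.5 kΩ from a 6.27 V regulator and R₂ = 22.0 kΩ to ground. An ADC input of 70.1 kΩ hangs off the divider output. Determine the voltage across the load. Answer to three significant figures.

V_out ≈ 2.13 V

The load sits in parallel with R₂: R₂‖R_L = (22.0 × 70.1) / (22.0 + 70.1) = 16.74 kΩ.
V_out = 6.27 × 16.74 / (32.5 + 16.74) = 6.27 × 16.74/49.24 = 2.13 V.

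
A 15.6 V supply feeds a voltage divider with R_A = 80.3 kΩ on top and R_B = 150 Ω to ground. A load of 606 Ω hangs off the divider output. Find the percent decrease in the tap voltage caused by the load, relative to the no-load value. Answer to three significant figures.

Unloaded V = 15.6 × 150/80450 = 0.02909 V.
Loaded: R_B‖R_L = 120.2 Ω, giving V = 15.6 × 120.2/80420 = 0.02332 V.
Drop = (0.02909 − 0.02332) / 0.02909 = 19.8 %.

19.8 %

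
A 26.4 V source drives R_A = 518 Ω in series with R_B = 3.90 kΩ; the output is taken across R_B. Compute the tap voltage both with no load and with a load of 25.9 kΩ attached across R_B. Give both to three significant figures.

Unloaded: 23.3 V; loaded: 22.9 V

Open-circuit: V = 26.4 × 3900/(518 + 3900) = 23.3 V.
With the load, R_B becomes R_B‖R_L = 3390 Ω, so V = 26.4 × 3390/3908 = 22.9 V.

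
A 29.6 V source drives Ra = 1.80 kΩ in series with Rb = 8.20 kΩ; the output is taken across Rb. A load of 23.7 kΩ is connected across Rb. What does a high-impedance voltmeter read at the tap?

V_out ≈ 22.8 V

The load sits in parallel with Rb: Rb‖R_L = (8.20 × 23.7) / (8.20 + 23.7) = 6.092 kΩ.
V_out = 29.6 × 6.092 / (1.80 + 6.092) = 29.6 × 6.092/7.892 = 22.8 V.
(Unloaded it would have been 24.3 V.)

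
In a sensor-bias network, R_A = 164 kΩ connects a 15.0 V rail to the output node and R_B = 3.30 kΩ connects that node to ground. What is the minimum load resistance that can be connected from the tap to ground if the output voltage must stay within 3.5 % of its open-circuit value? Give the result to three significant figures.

R_L(min) ≈ 89.2 kΩ

Output resistance R_th = R_A‖R_B = (164 × 3.30)/167.3 = 3.235 kΩ.
The fractional drop is R_th/(R_th + R_L); requiring this ≤ 0.0350 gives R_L ≥ R_th(1/0.0350 − 1) = 3.235 × 27.57 = 89.2 kΩ.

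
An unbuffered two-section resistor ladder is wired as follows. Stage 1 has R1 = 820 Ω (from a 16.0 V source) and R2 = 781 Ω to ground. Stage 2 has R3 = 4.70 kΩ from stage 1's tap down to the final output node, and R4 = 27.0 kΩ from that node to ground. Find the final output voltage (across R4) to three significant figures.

V_out ≈ 6.57 V

Stage 2 presents R3+R4 = 31700 Ω as a load on stage 1's tap.
Stage 1's lower leg becomes R2‖(R3+R4) = 762.2 Ω, so V_mid = 16.0 × 762.2/1582 = 7.708 V.
Stage 2 is itself unloaded: V_out = V_mid × R4/(R3+R4) = 7.708 × 27000/31700 = 6.57 V.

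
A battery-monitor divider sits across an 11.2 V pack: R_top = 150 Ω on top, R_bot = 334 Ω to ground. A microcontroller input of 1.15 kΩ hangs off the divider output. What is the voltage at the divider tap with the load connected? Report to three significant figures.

V_out ≈ 7.09 V

The load sits in parallel with R_bot: R_bot‖R_L = (334 × 1150) / (334 + 1150) = 258.8 Ω.
V_out = 11.2 × 258.8 / (150 + 258.8) = 11.2 × 258.8/408.8 = 7.09 V.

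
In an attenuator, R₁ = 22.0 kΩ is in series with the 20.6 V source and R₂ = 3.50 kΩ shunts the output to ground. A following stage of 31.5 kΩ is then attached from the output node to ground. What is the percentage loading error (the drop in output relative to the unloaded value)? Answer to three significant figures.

8.75 %

Unloaded V = 20.6 × 3.50/25.50 = 2.8275 V.
Loaded: R₂‖R_L = 3.150 kΩ, giving V = 20.6 × 3.150/25.15 = 2.5801 V.
Drop = (2.8275 − 2.5801) / 2.8275 = 8.75 %.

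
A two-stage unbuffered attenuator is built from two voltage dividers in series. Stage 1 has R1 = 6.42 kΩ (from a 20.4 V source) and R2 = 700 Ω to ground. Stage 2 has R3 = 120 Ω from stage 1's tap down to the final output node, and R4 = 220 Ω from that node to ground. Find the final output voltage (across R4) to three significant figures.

Stage 2 presents R3+R4 = 340.0 Ω as a load on stage 1's tap.
Stage 1's lower leg becomes R2‖(R3+R4) = 228.8 Ω, so V_mid = 20.4 × 228.8/6649 = 0.7021 V.
Stage 2 is itself unloaded: V_out = V_mid × R4/(R3+R4) = 0.7021 × 220/340.0 = 0.454 V.

V_out ≈ 0.454 V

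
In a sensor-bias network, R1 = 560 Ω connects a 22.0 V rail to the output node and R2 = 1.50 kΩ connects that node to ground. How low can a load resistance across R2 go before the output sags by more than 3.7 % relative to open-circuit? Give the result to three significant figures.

Output resistance R_th = R1‖R2 = (560 × 1500)/2060 = 407.8 Ω.
The fractional drop is R_th/(R_th + R_L); requiring this ≤ 0.0370 gives R_L ≥ R_th(1/0.0370 − 1) = 407.8 × 26.03 = 10.6 kΩ.

R_L(min) ≈ 10.6 kΩ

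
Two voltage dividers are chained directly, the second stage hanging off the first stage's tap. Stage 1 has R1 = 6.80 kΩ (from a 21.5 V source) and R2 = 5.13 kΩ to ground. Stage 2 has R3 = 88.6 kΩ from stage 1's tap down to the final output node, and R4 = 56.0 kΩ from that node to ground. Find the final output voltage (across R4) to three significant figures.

Stage 2 presents R3+R4 = 144.6 kΩ as a load on stage 1's tap.
Stage 1's lower leg becomes R2‖(R3+R4) = 4.954 kΩ, so V_mid = 21.5 × 4.954/11.75 = 9.062 V.
Stage 2 is itself unloaded: V_out = V_mid × R4/(R3+R4) = 9.062 × 56.0/144.6 = 3.51 V.

V_out ≈ 3.51 V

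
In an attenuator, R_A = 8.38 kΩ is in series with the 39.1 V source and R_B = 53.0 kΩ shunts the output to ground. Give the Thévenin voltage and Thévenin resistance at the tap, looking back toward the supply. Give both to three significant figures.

V_th is the open-circuit tap voltage: 39.1 × 53.0/(8.38 + 53.0) = 33.8 V.
With the supply zeroed, R_A and R_B appear in parallel from the tap: R_th = R_A‖R_B = (8.38 × 53.0)/61.38 = 7.24 kΩ.

V_th = 33.8 V, R_th = 7.24 kΩ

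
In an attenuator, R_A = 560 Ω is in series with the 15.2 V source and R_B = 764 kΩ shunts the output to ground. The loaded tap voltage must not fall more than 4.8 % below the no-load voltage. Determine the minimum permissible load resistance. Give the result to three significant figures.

Output resistance R_th = R_A‖R_B = (560 × 764000)/764600 = 559.6 Ω.
The fractional drop is R_th/(R_th + R_L); requiring this ≤ 0.0480 gives R_L ≥ R_th(1/0.0480 − 1) = 559.6 × 19.83 = 11.1 kΩ.

R_L(min) ≈ 11.1 kΩ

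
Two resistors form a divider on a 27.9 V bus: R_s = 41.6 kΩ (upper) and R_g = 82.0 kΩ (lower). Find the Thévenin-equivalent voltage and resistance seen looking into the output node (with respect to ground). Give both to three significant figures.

V_th is the open-circuit tap voltage: 27.9 × 82.0/(41.6 + 82.0) = 18.5 V.
With the supply zeroed, R_s and R_g appear in parallel from the tap: R_th = R_s‖R_g = (41.6 × 82.0)/123.6 = 27.6 kΩ.

V_th = 18.5 V, R_th = 27.6 kΩ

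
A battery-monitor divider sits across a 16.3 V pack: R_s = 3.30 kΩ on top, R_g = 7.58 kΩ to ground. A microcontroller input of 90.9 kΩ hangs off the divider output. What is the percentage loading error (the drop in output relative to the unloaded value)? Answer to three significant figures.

The divider's output (Thévenin) resistance is R_s‖R_g = 2.299 kΩ.
Fractional drop under load = R_th/(R_th + R_L) = 2.299 / (2.299 + 90.9) = 0.02467.
So the output falls by 2.47 %.

2.47 %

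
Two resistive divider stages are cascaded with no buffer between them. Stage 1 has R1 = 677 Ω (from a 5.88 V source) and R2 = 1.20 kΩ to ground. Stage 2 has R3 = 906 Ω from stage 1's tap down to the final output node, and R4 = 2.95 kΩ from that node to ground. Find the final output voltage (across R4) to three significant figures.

Stage 2 presents R3+R4 = 3856 Ω as a load on stage 1's tap.
Stage 1's lower leg becomes R2‖(R3+R4) = 915.2 Ω, so V_mid = 5.88 × 915.2/1592 = 3.380 V.
Stage 2 is itself unloaded: V_out = V_mid × R4/(R3+R4) = 3.380 × 2950/3856 = 2.59 V.

V_out ≈ 2.59 V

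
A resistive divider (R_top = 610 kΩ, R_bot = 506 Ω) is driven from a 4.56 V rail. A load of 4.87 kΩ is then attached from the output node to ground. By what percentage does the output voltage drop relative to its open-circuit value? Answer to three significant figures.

The divider's output (Thévenin) resistance is R_top‖R_bot = 505.6 Ω.
Fractional drop under load = R_th/(R_th + R_L) = 505.6 / (505.6 + 4870) = 0.09405.
So the output falls by 9.41 %.

9.41 %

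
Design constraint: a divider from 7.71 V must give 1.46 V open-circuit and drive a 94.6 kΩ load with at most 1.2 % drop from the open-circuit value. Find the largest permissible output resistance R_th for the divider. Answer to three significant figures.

R_th ≤ 1.15 kΩ

Loading drop = R_th/(R_th + R_L) ≤ 0.0120, so R_th ≤ R_L · ε/(1−ε) = 94.6 kΩ × 0.0120/0.9880 = 1.15 kΩ.
(Any R1, R2 with R2/(R1+R2) = 0.189 and R1‖R2 ≤ 1.15 kΩ will meet the spec.)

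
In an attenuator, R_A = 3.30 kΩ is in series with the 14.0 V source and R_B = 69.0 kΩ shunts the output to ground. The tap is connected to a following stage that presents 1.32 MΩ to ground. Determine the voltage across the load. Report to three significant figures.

V_out ≈ 13.3 V

The load sits in parallel with R_B: R_B‖R_L = (69.0 × 1320) / (69.0 + 1320) = 65.57 kΩ.
V_out = 14.0 × 65.57 / (3.30 + 65.57) = 14.0 × 65.57/68.87 = 13.3 V.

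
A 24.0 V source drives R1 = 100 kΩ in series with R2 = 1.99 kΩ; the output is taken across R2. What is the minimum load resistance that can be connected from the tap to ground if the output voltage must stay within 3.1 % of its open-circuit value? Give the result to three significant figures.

R_L(min) ≈ 61.0 kΩ

Output resistance R_th = R1‖R2 = (100 × 1.99)/102.0 = 1.951 kΩ.
The fractional drop is R_th/(R_th + R_L); requiring this ≤ 0.0310 gives R_L ≥ R_th(1/0.0310 − 1) = 1.951 × 31.26 = 61.0 kΩ.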